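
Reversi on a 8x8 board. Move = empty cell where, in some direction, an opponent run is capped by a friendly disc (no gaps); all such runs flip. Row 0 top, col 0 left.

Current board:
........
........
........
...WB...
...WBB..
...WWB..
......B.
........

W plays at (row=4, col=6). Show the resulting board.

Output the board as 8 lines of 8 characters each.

Place W at (4,6); scan 8 dirs for brackets.
Dir NW: first cell '.' (not opp) -> no flip
Dir N: first cell '.' (not opp) -> no flip
Dir NE: first cell '.' (not opp) -> no flip
Dir W: opp run (4,5) (4,4) capped by W -> flip
Dir E: first cell '.' (not opp) -> no flip
Dir SW: opp run (5,5), next='.' -> no flip
Dir S: first cell '.' (not opp) -> no flip
Dir SE: first cell '.' (not opp) -> no flip
All flips: (4,4) (4,5)

Answer: ........
........
........
...WB...
...WWWW.
...WWB..
......B.
........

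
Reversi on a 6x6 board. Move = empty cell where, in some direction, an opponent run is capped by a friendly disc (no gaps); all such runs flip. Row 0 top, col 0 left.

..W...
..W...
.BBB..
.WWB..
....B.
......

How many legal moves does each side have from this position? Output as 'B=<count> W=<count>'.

Answer: B=7 W=6

Derivation:
-- B to move --
(0,1): flips 1 -> legal
(0,3): flips 1 -> legal
(1,1): no bracket -> illegal
(1,3): no bracket -> illegal
(2,0): no bracket -> illegal
(3,0): flips 2 -> legal
(4,0): flips 1 -> legal
(4,1): flips 2 -> legal
(4,2): flips 1 -> legal
(4,3): flips 1 -> legal
B mobility = 7
-- W to move --
(1,0): flips 1 -> legal
(1,1): flips 1 -> legal
(1,3): flips 1 -> legal
(1,4): flips 1 -> legal
(2,0): no bracket -> illegal
(2,4): no bracket -> illegal
(3,0): flips 1 -> legal
(3,4): flips 2 -> legal
(3,5): no bracket -> illegal
(4,2): no bracket -> illegal
(4,3): no bracket -> illegal
(4,5): no bracket -> illegal
(5,3): no bracket -> illegal
(5,4): no bracket -> illegal
(5,5): no bracket -> illegal
W mobility = 6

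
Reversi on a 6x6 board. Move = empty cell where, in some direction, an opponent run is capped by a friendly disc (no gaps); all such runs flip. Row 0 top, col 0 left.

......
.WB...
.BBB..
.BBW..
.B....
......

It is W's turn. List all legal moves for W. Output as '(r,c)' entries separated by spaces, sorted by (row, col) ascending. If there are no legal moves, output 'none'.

Answer: (1,3) (3,0) (5,1)

Derivation:
(0,1): no bracket -> illegal
(0,2): no bracket -> illegal
(0,3): no bracket -> illegal
(1,0): no bracket -> illegal
(1,3): flips 2 -> legal
(1,4): no bracket -> illegal
(2,0): no bracket -> illegal
(2,4): no bracket -> illegal
(3,0): flips 2 -> legal
(3,4): no bracket -> illegal
(4,0): no bracket -> illegal
(4,2): no bracket -> illegal
(4,3): no bracket -> illegal
(5,0): no bracket -> illegal
(5,1): flips 3 -> legal
(5,2): no bracket -> illegal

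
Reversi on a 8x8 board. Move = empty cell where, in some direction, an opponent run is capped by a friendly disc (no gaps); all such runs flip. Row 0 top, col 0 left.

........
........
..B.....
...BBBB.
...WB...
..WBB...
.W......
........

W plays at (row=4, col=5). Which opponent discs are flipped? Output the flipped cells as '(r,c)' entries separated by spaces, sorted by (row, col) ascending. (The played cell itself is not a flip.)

Answer: (4,4)

Derivation:
Dir NW: opp run (3,4), next='.' -> no flip
Dir N: opp run (3,5), next='.' -> no flip
Dir NE: opp run (3,6), next='.' -> no flip
Dir W: opp run (4,4) capped by W -> flip
Dir E: first cell '.' (not opp) -> no flip
Dir SW: opp run (5,4), next='.' -> no flip
Dir S: first cell '.' (not opp) -> no flip
Dir SE: first cell '.' (not opp) -> no flip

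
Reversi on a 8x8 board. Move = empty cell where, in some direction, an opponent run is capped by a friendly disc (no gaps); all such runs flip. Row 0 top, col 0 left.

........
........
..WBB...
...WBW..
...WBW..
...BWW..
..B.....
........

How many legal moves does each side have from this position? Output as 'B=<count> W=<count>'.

Answer: B=11 W=8

Derivation:
-- B to move --
(1,1): flips 2 -> legal
(1,2): no bracket -> illegal
(1,3): no bracket -> illegal
(2,1): flips 1 -> legal
(2,5): no bracket -> illegal
(2,6): flips 1 -> legal
(3,1): no bracket -> illegal
(3,2): flips 1 -> legal
(3,6): flips 1 -> legal
(4,2): flips 2 -> legal
(4,6): flips 2 -> legal
(5,2): flips 1 -> legal
(5,6): flips 3 -> legal
(6,3): no bracket -> illegal
(6,4): flips 1 -> legal
(6,5): no bracket -> illegal
(6,6): flips 1 -> legal
B mobility = 11
-- W to move --
(1,2): flips 2 -> legal
(1,3): flips 2 -> legal
(1,4): flips 3 -> legal
(1,5): flips 1 -> legal
(2,5): flips 3 -> legal
(3,2): no bracket -> illegal
(4,2): no bracket -> illegal
(5,1): no bracket -> illegal
(5,2): flips 1 -> legal
(6,1): no bracket -> illegal
(6,3): flips 1 -> legal
(6,4): no bracket -> illegal
(7,1): flips 3 -> legal
(7,2): no bracket -> illegal
(7,3): no bracket -> illegal
W mobility = 8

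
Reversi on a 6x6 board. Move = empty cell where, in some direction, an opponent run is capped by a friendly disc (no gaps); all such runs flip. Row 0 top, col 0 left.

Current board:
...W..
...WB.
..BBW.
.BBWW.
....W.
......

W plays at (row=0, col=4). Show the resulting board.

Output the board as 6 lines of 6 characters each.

Answer: ...WW.
...WW.
..BBW.
.BBWW.
....W.
......

Derivation:
Place W at (0,4); scan 8 dirs for brackets.
Dir NW: edge -> no flip
Dir N: edge -> no flip
Dir NE: edge -> no flip
Dir W: first cell 'W' (not opp) -> no flip
Dir E: first cell '.' (not opp) -> no flip
Dir SW: first cell 'W' (not opp) -> no flip
Dir S: opp run (1,4) capped by W -> flip
Dir SE: first cell '.' (not opp) -> no flip
All flips: (1,4)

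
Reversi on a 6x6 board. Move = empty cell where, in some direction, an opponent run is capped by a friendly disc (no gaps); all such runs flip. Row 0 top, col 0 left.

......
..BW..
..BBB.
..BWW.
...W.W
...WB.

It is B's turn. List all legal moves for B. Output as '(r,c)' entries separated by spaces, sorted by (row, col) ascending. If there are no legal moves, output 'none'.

(0,2): flips 1 -> legal
(0,3): flips 1 -> legal
(0,4): flips 1 -> legal
(1,4): flips 1 -> legal
(2,5): no bracket -> illegal
(3,5): flips 2 -> legal
(4,2): flips 1 -> legal
(4,4): flips 2 -> legal
(5,2): flips 1 -> legal
(5,5): no bracket -> illegal

Answer: (0,2) (0,3) (0,4) (1,4) (3,5) (4,2) (4,4) (5,2)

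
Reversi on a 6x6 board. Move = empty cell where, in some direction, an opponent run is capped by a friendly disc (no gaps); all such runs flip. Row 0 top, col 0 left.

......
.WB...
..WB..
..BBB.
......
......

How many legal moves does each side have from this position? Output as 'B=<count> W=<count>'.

Answer: B=3 W=5

Derivation:
-- B to move --
(0,0): flips 2 -> legal
(0,1): no bracket -> illegal
(0,2): no bracket -> illegal
(1,0): flips 1 -> legal
(1,3): no bracket -> illegal
(2,0): no bracket -> illegal
(2,1): flips 1 -> legal
(3,1): no bracket -> illegal
B mobility = 3
-- W to move --
(0,1): no bracket -> illegal
(0,2): flips 1 -> legal
(0,3): no bracket -> illegal
(1,3): flips 1 -> legal
(1,4): no bracket -> illegal
(2,1): no bracket -> illegal
(2,4): flips 1 -> legal
(2,5): no bracket -> illegal
(3,1): no bracket -> illegal
(3,5): no bracket -> illegal
(4,1): no bracket -> illegal
(4,2): flips 1 -> legal
(4,3): no bracket -> illegal
(4,4): flips 1 -> legal
(4,5): no bracket -> illegal
W mobility = 5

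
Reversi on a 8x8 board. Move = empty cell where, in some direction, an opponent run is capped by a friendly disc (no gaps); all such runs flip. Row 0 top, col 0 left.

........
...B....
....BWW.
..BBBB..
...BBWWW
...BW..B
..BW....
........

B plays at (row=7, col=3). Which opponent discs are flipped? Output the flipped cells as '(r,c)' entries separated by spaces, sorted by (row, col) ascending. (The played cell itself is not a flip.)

Answer: (6,3)

Derivation:
Dir NW: first cell 'B' (not opp) -> no flip
Dir N: opp run (6,3) capped by B -> flip
Dir NE: first cell '.' (not opp) -> no flip
Dir W: first cell '.' (not opp) -> no flip
Dir E: first cell '.' (not opp) -> no flip
Dir SW: edge -> no flip
Dir S: edge -> no flip
Dir SE: edge -> no flip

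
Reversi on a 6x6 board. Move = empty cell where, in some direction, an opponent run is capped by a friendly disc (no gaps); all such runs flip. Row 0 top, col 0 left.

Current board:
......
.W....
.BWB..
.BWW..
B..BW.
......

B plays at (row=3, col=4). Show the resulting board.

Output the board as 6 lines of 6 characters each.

Place B at (3,4); scan 8 dirs for brackets.
Dir NW: first cell 'B' (not opp) -> no flip
Dir N: first cell '.' (not opp) -> no flip
Dir NE: first cell '.' (not opp) -> no flip
Dir W: opp run (3,3) (3,2) capped by B -> flip
Dir E: first cell '.' (not opp) -> no flip
Dir SW: first cell 'B' (not opp) -> no flip
Dir S: opp run (4,4), next='.' -> no flip
Dir SE: first cell '.' (not opp) -> no flip
All flips: (3,2) (3,3)

Answer: ......
.W....
.BWB..
.BBBB.
B..BW.
......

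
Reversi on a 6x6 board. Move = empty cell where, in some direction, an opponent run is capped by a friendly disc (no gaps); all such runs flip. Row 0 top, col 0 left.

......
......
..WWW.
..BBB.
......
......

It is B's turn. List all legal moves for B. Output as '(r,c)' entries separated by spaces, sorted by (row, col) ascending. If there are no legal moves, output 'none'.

(1,1): flips 1 -> legal
(1,2): flips 2 -> legal
(1,3): flips 1 -> legal
(1,4): flips 2 -> legal
(1,5): flips 1 -> legal
(2,1): no bracket -> illegal
(2,5): no bracket -> illegal
(3,1): no bracket -> illegal
(3,5): no bracket -> illegal

Answer: (1,1) (1,2) (1,3) (1,4) (1,5)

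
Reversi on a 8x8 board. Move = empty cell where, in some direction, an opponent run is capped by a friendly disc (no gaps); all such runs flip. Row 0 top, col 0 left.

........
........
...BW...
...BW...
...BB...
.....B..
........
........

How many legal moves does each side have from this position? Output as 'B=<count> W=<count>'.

-- B to move --
(1,3): no bracket -> illegal
(1,4): flips 2 -> legal
(1,5): flips 1 -> legal
(2,5): flips 2 -> legal
(3,5): flips 1 -> legal
(4,5): flips 1 -> legal
B mobility = 5
-- W to move --
(1,2): flips 1 -> legal
(1,3): no bracket -> illegal
(1,4): no bracket -> illegal
(2,2): flips 1 -> legal
(3,2): flips 1 -> legal
(3,5): no bracket -> illegal
(4,2): flips 1 -> legal
(4,5): no bracket -> illegal
(4,6): no bracket -> illegal
(5,2): flips 1 -> legal
(5,3): no bracket -> illegal
(5,4): flips 1 -> legal
(5,6): no bracket -> illegal
(6,4): no bracket -> illegal
(6,5): no bracket -> illegal
(6,6): no bracket -> illegal
W mobility = 6

Answer: B=5 W=6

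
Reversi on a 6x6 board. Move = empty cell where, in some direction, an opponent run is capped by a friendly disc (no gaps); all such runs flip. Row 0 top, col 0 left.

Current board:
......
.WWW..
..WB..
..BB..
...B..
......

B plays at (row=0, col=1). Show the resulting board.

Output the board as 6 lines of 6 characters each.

Answer: .B....
.WBW..
..WB..
..BB..
...B..
......

Derivation:
Place B at (0,1); scan 8 dirs for brackets.
Dir NW: edge -> no flip
Dir N: edge -> no flip
Dir NE: edge -> no flip
Dir W: first cell '.' (not opp) -> no flip
Dir E: first cell '.' (not opp) -> no flip
Dir SW: first cell '.' (not opp) -> no flip
Dir S: opp run (1,1), next='.' -> no flip
Dir SE: opp run (1,2) capped by B -> flip
All flips: (1,2)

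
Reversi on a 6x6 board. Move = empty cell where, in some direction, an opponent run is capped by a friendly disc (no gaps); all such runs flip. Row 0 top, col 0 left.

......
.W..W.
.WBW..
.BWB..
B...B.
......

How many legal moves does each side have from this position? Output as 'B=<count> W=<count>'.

-- B to move --
(0,0): flips 1 -> legal
(0,1): flips 2 -> legal
(0,2): no bracket -> illegal
(0,3): no bracket -> illegal
(0,4): no bracket -> illegal
(0,5): no bracket -> illegal
(1,0): no bracket -> illegal
(1,2): no bracket -> illegal
(1,3): flips 1 -> legal
(1,5): no bracket -> illegal
(2,0): flips 1 -> legal
(2,4): flips 1 -> legal
(2,5): no bracket -> illegal
(3,0): no bracket -> illegal
(3,4): no bracket -> illegal
(4,1): no bracket -> illegal
(4,2): flips 1 -> legal
(4,3): no bracket -> illegal
B mobility = 6
-- W to move --
(1,2): flips 1 -> legal
(1,3): no bracket -> illegal
(2,0): no bracket -> illegal
(2,4): no bracket -> illegal
(3,0): flips 1 -> legal
(3,4): flips 1 -> legal
(3,5): no bracket -> illegal
(4,1): flips 1 -> legal
(4,2): no bracket -> illegal
(4,3): flips 1 -> legal
(4,5): no bracket -> illegal
(5,0): no bracket -> illegal
(5,1): no bracket -> illegal
(5,3): no bracket -> illegal
(5,4): no bracket -> illegal
(5,5): flips 3 -> legal
W mobility = 6

Answer: B=6 W=6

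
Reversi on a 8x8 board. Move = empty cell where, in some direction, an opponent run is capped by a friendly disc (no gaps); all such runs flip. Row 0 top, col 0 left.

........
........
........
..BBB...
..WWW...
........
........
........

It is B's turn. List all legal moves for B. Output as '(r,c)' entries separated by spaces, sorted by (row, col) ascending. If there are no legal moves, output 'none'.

(3,1): no bracket -> illegal
(3,5): no bracket -> illegal
(4,1): no bracket -> illegal
(4,5): no bracket -> illegal
(5,1): flips 1 -> legal
(5,2): flips 2 -> legal
(5,3): flips 1 -> legal
(5,4): flips 2 -> legal
(5,5): flips 1 -> legal

Answer: (5,1) (5,2) (5,3) (5,4) (5,5)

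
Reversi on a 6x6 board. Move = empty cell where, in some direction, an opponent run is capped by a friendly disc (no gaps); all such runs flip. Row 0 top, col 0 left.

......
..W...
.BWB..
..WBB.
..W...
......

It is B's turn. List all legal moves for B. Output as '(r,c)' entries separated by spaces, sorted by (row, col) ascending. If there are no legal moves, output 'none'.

(0,1): flips 1 -> legal
(0,2): no bracket -> illegal
(0,3): flips 1 -> legal
(1,1): flips 1 -> legal
(1,3): no bracket -> illegal
(3,1): flips 1 -> legal
(4,1): flips 1 -> legal
(4,3): flips 1 -> legal
(5,1): flips 1 -> legal
(5,2): no bracket -> illegal
(5,3): no bracket -> illegal

Answer: (0,1) (0,3) (1,1) (3,1) (4,1) (4,3) (5,1)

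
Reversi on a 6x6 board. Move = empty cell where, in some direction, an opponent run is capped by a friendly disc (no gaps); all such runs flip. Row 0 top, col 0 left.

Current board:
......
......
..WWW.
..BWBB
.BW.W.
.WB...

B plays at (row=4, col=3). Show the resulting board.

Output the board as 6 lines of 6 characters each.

Answer: ......
......
..WWW.
..BWBB
.BBBW.
.WB...

Derivation:
Place B at (4,3); scan 8 dirs for brackets.
Dir NW: first cell 'B' (not opp) -> no flip
Dir N: opp run (3,3) (2,3), next='.' -> no flip
Dir NE: first cell 'B' (not opp) -> no flip
Dir W: opp run (4,2) capped by B -> flip
Dir E: opp run (4,4), next='.' -> no flip
Dir SW: first cell 'B' (not opp) -> no flip
Dir S: first cell '.' (not opp) -> no flip
Dir SE: first cell '.' (not opp) -> no flip
All flips: (4,2)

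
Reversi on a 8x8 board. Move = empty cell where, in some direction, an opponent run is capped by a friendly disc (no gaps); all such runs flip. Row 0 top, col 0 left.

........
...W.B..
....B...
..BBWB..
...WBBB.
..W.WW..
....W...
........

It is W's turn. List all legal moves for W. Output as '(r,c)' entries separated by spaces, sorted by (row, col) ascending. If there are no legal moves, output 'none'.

Answer: (1,4) (2,1) (2,2) (2,3) (2,5) (3,1) (3,6) (3,7) (4,7) (5,6) (5,7)

Derivation:
(0,4): no bracket -> illegal
(0,5): no bracket -> illegal
(0,6): no bracket -> illegal
(1,4): flips 1 -> legal
(1,6): no bracket -> illegal
(2,1): flips 1 -> legal
(2,2): flips 2 -> legal
(2,3): flips 1 -> legal
(2,5): flips 2 -> legal
(2,6): no bracket -> illegal
(3,1): flips 2 -> legal
(3,6): flips 2 -> legal
(3,7): flips 1 -> legal
(4,1): no bracket -> illegal
(4,2): no bracket -> illegal
(4,7): flips 3 -> legal
(5,3): no bracket -> illegal
(5,6): flips 1 -> legal
(5,7): flips 3 -> legal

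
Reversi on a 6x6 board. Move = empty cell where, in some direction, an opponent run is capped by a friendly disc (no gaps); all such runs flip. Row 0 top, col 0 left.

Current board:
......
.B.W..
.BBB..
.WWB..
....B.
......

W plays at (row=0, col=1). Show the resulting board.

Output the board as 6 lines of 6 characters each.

Answer: .W....
.W.W..
.WBB..
.WWB..
....B.
......

Derivation:
Place W at (0,1); scan 8 dirs for brackets.
Dir NW: edge -> no flip
Dir N: edge -> no flip
Dir NE: edge -> no flip
Dir W: first cell '.' (not opp) -> no flip
Dir E: first cell '.' (not opp) -> no flip
Dir SW: first cell '.' (not opp) -> no flip
Dir S: opp run (1,1) (2,1) capped by W -> flip
Dir SE: first cell '.' (not opp) -> no flip
All flips: (1,1) (2,1)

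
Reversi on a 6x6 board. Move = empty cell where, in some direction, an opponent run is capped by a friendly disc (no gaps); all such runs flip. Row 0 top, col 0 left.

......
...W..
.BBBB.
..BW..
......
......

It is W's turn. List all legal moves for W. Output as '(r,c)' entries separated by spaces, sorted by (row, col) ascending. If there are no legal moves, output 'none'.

Answer: (1,1) (1,5) (3,1) (3,5)

Derivation:
(1,0): no bracket -> illegal
(1,1): flips 1 -> legal
(1,2): no bracket -> illegal
(1,4): no bracket -> illegal
(1,5): flips 1 -> legal
(2,0): no bracket -> illegal
(2,5): no bracket -> illegal
(3,0): no bracket -> illegal
(3,1): flips 2 -> legal
(3,4): no bracket -> illegal
(3,5): flips 1 -> legal
(4,1): no bracket -> illegal
(4,2): no bracket -> illegal
(4,3): no bracket -> illegal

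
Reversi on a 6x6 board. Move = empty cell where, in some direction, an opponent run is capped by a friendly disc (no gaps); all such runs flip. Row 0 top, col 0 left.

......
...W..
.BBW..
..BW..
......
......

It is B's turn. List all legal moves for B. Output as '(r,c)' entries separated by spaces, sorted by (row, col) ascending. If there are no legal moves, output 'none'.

Answer: (0,4) (1,4) (2,4) (3,4) (4,4)

Derivation:
(0,2): no bracket -> illegal
(0,3): no bracket -> illegal
(0,4): flips 1 -> legal
(1,2): no bracket -> illegal
(1,4): flips 1 -> legal
(2,4): flips 1 -> legal
(3,4): flips 1 -> legal
(4,2): no bracket -> illegal
(4,3): no bracket -> illegal
(4,4): flips 1 -> legal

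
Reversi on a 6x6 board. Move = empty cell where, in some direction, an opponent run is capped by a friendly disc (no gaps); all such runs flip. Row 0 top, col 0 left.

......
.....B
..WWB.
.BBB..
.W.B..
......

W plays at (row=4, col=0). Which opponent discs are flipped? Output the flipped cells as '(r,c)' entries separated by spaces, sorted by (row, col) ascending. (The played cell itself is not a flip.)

Dir NW: edge -> no flip
Dir N: first cell '.' (not opp) -> no flip
Dir NE: opp run (3,1) capped by W -> flip
Dir W: edge -> no flip
Dir E: first cell 'W' (not opp) -> no flip
Dir SW: edge -> no flip
Dir S: first cell '.' (not opp) -> no flip
Dir SE: first cell '.' (not opp) -> no flip

Answer: (3,1)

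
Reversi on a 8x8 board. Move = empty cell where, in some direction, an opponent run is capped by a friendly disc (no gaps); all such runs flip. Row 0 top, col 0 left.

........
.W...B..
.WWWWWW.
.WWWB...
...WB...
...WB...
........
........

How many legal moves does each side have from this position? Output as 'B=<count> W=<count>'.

Answer: B=11 W=8

Derivation:
-- B to move --
(0,0): flips 3 -> legal
(0,1): no bracket -> illegal
(0,2): no bracket -> illegal
(1,0): flips 3 -> legal
(1,2): flips 1 -> legal
(1,3): no bracket -> illegal
(1,4): flips 1 -> legal
(1,6): flips 1 -> legal
(1,7): no bracket -> illegal
(2,0): no bracket -> illegal
(2,7): no bracket -> illegal
(3,0): flips 3 -> legal
(3,5): flips 1 -> legal
(3,6): no bracket -> illegal
(3,7): flips 1 -> legal
(4,0): no bracket -> illegal
(4,1): no bracket -> illegal
(4,2): flips 3 -> legal
(5,2): flips 2 -> legal
(6,2): flips 1 -> legal
(6,3): no bracket -> illegal
(6,4): no bracket -> illegal
B mobility = 11
-- W to move --
(0,4): flips 1 -> legal
(0,5): flips 1 -> legal
(0,6): flips 1 -> legal
(1,4): no bracket -> illegal
(1,6): no bracket -> illegal
(3,5): flips 2 -> legal
(4,5): flips 2 -> legal
(5,5): flips 2 -> legal
(6,3): no bracket -> illegal
(6,4): flips 3 -> legal
(6,5): flips 1 -> legal
W mobility = 8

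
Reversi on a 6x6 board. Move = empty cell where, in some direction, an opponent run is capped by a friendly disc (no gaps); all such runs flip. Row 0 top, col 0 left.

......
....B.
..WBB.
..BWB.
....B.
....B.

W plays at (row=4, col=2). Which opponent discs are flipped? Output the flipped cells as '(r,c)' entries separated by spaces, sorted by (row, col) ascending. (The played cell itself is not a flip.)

Dir NW: first cell '.' (not opp) -> no flip
Dir N: opp run (3,2) capped by W -> flip
Dir NE: first cell 'W' (not opp) -> no flip
Dir W: first cell '.' (not opp) -> no flip
Dir E: first cell '.' (not opp) -> no flip
Dir SW: first cell '.' (not opp) -> no flip
Dir S: first cell '.' (not opp) -> no flip
Dir SE: first cell '.' (not opp) -> no flip

Answer: (3,2)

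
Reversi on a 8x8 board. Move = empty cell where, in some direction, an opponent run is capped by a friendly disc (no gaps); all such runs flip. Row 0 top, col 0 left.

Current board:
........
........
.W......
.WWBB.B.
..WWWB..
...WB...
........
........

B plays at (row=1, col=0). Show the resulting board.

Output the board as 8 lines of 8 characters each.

Place B at (1,0); scan 8 dirs for brackets.
Dir NW: edge -> no flip
Dir N: first cell '.' (not opp) -> no flip
Dir NE: first cell '.' (not opp) -> no flip
Dir W: edge -> no flip
Dir E: first cell '.' (not opp) -> no flip
Dir SW: edge -> no flip
Dir S: first cell '.' (not opp) -> no flip
Dir SE: opp run (2,1) (3,2) (4,3) capped by B -> flip
All flips: (2,1) (3,2) (4,3)

Answer: ........
B.......
.B......
.WBBB.B.
..WBWB..
...WB...
........
........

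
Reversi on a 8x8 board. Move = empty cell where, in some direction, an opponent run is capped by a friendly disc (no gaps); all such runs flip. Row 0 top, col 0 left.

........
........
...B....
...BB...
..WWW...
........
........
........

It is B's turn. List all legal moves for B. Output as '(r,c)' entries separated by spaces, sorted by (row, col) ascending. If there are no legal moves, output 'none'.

Answer: (5,1) (5,2) (5,3) (5,4) (5,5)

Derivation:
(3,1): no bracket -> illegal
(3,2): no bracket -> illegal
(3,5): no bracket -> illegal
(4,1): no bracket -> illegal
(4,5): no bracket -> illegal
(5,1): flips 1 -> legal
(5,2): flips 1 -> legal
(5,3): flips 1 -> legal
(5,4): flips 1 -> legal
(5,5): flips 1 -> legal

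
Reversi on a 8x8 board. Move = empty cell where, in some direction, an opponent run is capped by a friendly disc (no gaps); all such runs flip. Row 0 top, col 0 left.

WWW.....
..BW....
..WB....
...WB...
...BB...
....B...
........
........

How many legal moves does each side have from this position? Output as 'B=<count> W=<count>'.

-- B to move --
(0,3): flips 1 -> legal
(0,4): no bracket -> illegal
(1,0): no bracket -> illegal
(1,1): flips 2 -> legal
(1,4): flips 1 -> legal
(2,1): flips 1 -> legal
(2,4): no bracket -> illegal
(3,1): no bracket -> illegal
(3,2): flips 2 -> legal
(4,2): no bracket -> illegal
B mobility = 5
-- W to move --
(0,3): no bracket -> illegal
(1,1): flips 1 -> legal
(1,4): no bracket -> illegal
(2,1): no bracket -> illegal
(2,4): flips 1 -> legal
(2,5): no bracket -> illegal
(3,2): no bracket -> illegal
(3,5): flips 1 -> legal
(4,2): no bracket -> illegal
(4,5): flips 3 -> legal
(5,2): no bracket -> illegal
(5,3): flips 1 -> legal
(5,5): flips 1 -> legal
(6,3): no bracket -> illegal
(6,4): no bracket -> illegal
(6,5): no bracket -> illegal
W mobility = 6

Answer: B=5 W=6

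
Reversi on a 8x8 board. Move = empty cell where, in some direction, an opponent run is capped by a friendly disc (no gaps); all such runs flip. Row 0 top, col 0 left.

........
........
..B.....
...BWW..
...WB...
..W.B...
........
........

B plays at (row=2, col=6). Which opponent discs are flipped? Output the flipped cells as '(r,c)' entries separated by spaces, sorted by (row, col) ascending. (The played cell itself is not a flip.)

Answer: (3,5)

Derivation:
Dir NW: first cell '.' (not opp) -> no flip
Dir N: first cell '.' (not opp) -> no flip
Dir NE: first cell '.' (not opp) -> no flip
Dir W: first cell '.' (not opp) -> no flip
Dir E: first cell '.' (not opp) -> no flip
Dir SW: opp run (3,5) capped by B -> flip
Dir S: first cell '.' (not opp) -> no flip
Dir SE: first cell '.' (not opp) -> no flip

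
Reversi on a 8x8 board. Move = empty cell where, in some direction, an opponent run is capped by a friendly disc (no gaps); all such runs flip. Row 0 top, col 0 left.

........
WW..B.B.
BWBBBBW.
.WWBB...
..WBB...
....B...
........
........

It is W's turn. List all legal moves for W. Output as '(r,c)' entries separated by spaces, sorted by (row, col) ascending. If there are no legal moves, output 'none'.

(0,3): no bracket -> illegal
(0,4): no bracket -> illegal
(0,5): flips 2 -> legal
(0,6): flips 1 -> legal
(0,7): no bracket -> illegal
(1,2): flips 1 -> legal
(1,3): flips 1 -> legal
(1,5): flips 2 -> legal
(1,7): no bracket -> illegal
(2,7): no bracket -> illegal
(3,0): flips 1 -> legal
(3,5): flips 2 -> legal
(3,6): no bracket -> illegal
(4,5): flips 2 -> legal
(5,2): no bracket -> illegal
(5,3): no bracket -> illegal
(5,5): flips 3 -> legal
(6,3): no bracket -> illegal
(6,4): no bracket -> illegal
(6,5): flips 2 -> legal

Answer: (0,5) (0,6) (1,2) (1,3) (1,5) (3,0) (3,5) (4,5) (5,5) (6,5)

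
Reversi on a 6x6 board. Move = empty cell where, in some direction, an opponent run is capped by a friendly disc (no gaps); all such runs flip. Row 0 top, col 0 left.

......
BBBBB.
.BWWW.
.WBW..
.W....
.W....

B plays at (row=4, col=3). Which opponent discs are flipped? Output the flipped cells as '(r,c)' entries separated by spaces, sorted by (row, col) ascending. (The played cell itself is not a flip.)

Answer: (2,3) (3,3)

Derivation:
Dir NW: first cell 'B' (not opp) -> no flip
Dir N: opp run (3,3) (2,3) capped by B -> flip
Dir NE: first cell '.' (not opp) -> no flip
Dir W: first cell '.' (not opp) -> no flip
Dir E: first cell '.' (not opp) -> no flip
Dir SW: first cell '.' (not opp) -> no flip
Dir S: first cell '.' (not opp) -> no flip
Dir SE: first cell '.' (not opp) -> no flip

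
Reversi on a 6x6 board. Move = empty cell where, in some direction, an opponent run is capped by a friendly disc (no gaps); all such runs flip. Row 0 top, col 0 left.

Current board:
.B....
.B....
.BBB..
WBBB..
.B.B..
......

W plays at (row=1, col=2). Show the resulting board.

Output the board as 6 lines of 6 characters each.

Answer: .B....
.BW...
.WBB..
WBBB..
.B.B..
......

Derivation:
Place W at (1,2); scan 8 dirs for brackets.
Dir NW: opp run (0,1), next=edge -> no flip
Dir N: first cell '.' (not opp) -> no flip
Dir NE: first cell '.' (not opp) -> no flip
Dir W: opp run (1,1), next='.' -> no flip
Dir E: first cell '.' (not opp) -> no flip
Dir SW: opp run (2,1) capped by W -> flip
Dir S: opp run (2,2) (3,2), next='.' -> no flip
Dir SE: opp run (2,3), next='.' -> no flip
All flips: (2,1)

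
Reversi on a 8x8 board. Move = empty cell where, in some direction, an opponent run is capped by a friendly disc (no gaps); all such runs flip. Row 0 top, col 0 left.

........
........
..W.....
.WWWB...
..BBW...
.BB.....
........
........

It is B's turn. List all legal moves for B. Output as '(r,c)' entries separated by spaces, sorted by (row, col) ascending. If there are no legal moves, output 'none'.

Answer: (1,2) (2,0) (2,1) (2,3) (2,4) (3,0) (4,5) (5,4)

Derivation:
(1,1): no bracket -> illegal
(1,2): flips 2 -> legal
(1,3): no bracket -> illegal
(2,0): flips 1 -> legal
(2,1): flips 1 -> legal
(2,3): flips 1 -> legal
(2,4): flips 1 -> legal
(3,0): flips 3 -> legal
(3,5): no bracket -> illegal
(4,0): no bracket -> illegal
(4,1): no bracket -> illegal
(4,5): flips 1 -> legal
(5,3): no bracket -> illegal
(5,4): flips 1 -> legal
(5,5): no bracket -> illegal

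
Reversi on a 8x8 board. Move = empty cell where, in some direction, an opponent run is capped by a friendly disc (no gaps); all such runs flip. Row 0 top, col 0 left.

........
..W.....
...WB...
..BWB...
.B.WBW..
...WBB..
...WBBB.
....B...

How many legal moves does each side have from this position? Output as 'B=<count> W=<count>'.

-- B to move --
(0,1): flips 2 -> legal
(0,2): no bracket -> illegal
(0,3): no bracket -> illegal
(1,1): no bracket -> illegal
(1,3): no bracket -> illegal
(1,4): flips 1 -> legal
(2,1): no bracket -> illegal
(2,2): flips 2 -> legal
(3,5): flips 1 -> legal
(3,6): flips 1 -> legal
(4,2): flips 3 -> legal
(4,6): flips 1 -> legal
(5,2): flips 3 -> legal
(5,6): flips 1 -> legal
(6,2): flips 2 -> legal
(7,2): flips 1 -> legal
(7,3): no bracket -> illegal
B mobility = 11
-- W to move --
(1,3): no bracket -> illegal
(1,4): no bracket -> illegal
(1,5): flips 1 -> legal
(2,1): flips 1 -> legal
(2,2): no bracket -> illegal
(2,5): flips 2 -> legal
(3,0): no bracket -> illegal
(3,1): flips 1 -> legal
(3,5): flips 2 -> legal
(4,0): no bracket -> illegal
(4,2): no bracket -> illegal
(4,6): no bracket -> illegal
(5,0): flips 2 -> legal
(5,1): no bracket -> illegal
(5,2): no bracket -> illegal
(5,6): flips 2 -> legal
(5,7): no bracket -> illegal
(6,7): flips 3 -> legal
(7,3): no bracket -> illegal
(7,5): flips 3 -> legal
(7,6): flips 2 -> legal
(7,7): flips 3 -> legal
W mobility = 11

Answer: B=11 W=11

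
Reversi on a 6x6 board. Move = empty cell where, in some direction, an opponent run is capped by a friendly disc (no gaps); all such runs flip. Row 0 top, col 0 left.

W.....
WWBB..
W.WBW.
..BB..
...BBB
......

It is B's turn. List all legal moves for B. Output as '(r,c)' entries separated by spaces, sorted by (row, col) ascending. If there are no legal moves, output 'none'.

(0,1): no bracket -> illegal
(0,2): no bracket -> illegal
(1,4): no bracket -> illegal
(1,5): flips 1 -> legal
(2,1): flips 1 -> legal
(2,5): flips 1 -> legal
(3,0): no bracket -> illegal
(3,1): flips 1 -> legal
(3,4): no bracket -> illegal
(3,5): flips 1 -> legal

Answer: (1,5) (2,1) (2,5) (3,1) (3,5)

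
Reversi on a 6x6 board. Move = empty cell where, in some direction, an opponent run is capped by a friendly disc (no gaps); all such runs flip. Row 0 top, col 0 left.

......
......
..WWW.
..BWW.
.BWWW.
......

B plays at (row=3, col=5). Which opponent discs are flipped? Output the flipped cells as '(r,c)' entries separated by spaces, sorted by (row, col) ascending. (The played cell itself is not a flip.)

Answer: (3,3) (3,4)

Derivation:
Dir NW: opp run (2,4), next='.' -> no flip
Dir N: first cell '.' (not opp) -> no flip
Dir NE: edge -> no flip
Dir W: opp run (3,4) (3,3) capped by B -> flip
Dir E: edge -> no flip
Dir SW: opp run (4,4), next='.' -> no flip
Dir S: first cell '.' (not opp) -> no flip
Dir SE: edge -> no flip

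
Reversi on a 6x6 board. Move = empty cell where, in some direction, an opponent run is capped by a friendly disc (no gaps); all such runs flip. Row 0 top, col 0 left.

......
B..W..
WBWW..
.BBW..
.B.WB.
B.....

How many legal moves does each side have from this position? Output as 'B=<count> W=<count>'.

Answer: B=9 W=6

Derivation:
-- B to move --
(0,2): no bracket -> illegal
(0,3): no bracket -> illegal
(0,4): flips 2 -> legal
(1,1): flips 2 -> legal
(1,2): flips 1 -> legal
(1,4): flips 1 -> legal
(2,4): flips 2 -> legal
(3,0): flips 1 -> legal
(3,4): flips 1 -> legal
(4,2): flips 1 -> legal
(5,2): no bracket -> illegal
(5,3): no bracket -> illegal
(5,4): flips 1 -> legal
B mobility = 9
-- W to move --
(0,0): flips 1 -> legal
(0,1): no bracket -> illegal
(1,1): no bracket -> illegal
(1,2): no bracket -> illegal
(3,0): flips 2 -> legal
(3,4): no bracket -> illegal
(3,5): no bracket -> illegal
(4,0): flips 1 -> legal
(4,2): flips 2 -> legal
(4,5): flips 1 -> legal
(5,1): no bracket -> illegal
(5,2): no bracket -> illegal
(5,3): no bracket -> illegal
(5,4): no bracket -> illegal
(5,5): flips 1 -> legal
W mobility = 6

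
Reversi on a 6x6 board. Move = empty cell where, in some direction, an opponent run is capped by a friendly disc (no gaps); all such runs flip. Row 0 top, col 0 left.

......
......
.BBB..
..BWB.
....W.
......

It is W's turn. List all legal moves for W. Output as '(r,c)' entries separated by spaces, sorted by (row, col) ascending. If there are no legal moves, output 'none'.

Answer: (1,1) (1,3) (2,4) (3,1) (3,5)

Derivation:
(1,0): no bracket -> illegal
(1,1): flips 1 -> legal
(1,2): no bracket -> illegal
(1,3): flips 1 -> legal
(1,4): no bracket -> illegal
(2,0): no bracket -> illegal
(2,4): flips 1 -> legal
(2,5): no bracket -> illegal
(3,0): no bracket -> illegal
(3,1): flips 1 -> legal
(3,5): flips 1 -> legal
(4,1): no bracket -> illegal
(4,2): no bracket -> illegal
(4,3): no bracket -> illegal
(4,5): no bracket -> illegal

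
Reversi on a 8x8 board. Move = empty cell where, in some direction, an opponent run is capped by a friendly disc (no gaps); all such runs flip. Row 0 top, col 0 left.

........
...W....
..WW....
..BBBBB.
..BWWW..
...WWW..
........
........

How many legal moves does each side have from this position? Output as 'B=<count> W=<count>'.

-- B to move --
(0,2): no bracket -> illegal
(0,3): flips 2 -> legal
(0,4): no bracket -> illegal
(1,1): flips 1 -> legal
(1,2): flips 2 -> legal
(1,4): flips 1 -> legal
(2,1): no bracket -> illegal
(2,4): no bracket -> illegal
(3,1): no bracket -> illegal
(4,6): flips 3 -> legal
(5,2): flips 1 -> legal
(5,6): flips 1 -> legal
(6,2): flips 2 -> legal
(6,3): flips 4 -> legal
(6,4): flips 3 -> legal
(6,5): flips 4 -> legal
(6,6): flips 2 -> legal
B mobility = 12
-- W to move --
(2,1): flips 1 -> legal
(2,4): flips 1 -> legal
(2,5): flips 2 -> legal
(2,6): flips 1 -> legal
(2,7): flips 1 -> legal
(3,1): flips 1 -> legal
(3,7): no bracket -> illegal
(4,1): flips 2 -> legal
(4,6): no bracket -> illegal
(4,7): no bracket -> illegal
(5,1): no bracket -> illegal
(5,2): flips 2 -> legal
W mobility = 8

Answer: B=12 W=8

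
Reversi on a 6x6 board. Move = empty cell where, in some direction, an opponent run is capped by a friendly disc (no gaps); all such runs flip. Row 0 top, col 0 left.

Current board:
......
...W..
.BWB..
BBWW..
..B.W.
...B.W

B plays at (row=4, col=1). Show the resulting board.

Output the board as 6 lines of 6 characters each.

Place B at (4,1); scan 8 dirs for brackets.
Dir NW: first cell 'B' (not opp) -> no flip
Dir N: first cell 'B' (not opp) -> no flip
Dir NE: opp run (3,2) capped by B -> flip
Dir W: first cell '.' (not opp) -> no flip
Dir E: first cell 'B' (not opp) -> no flip
Dir SW: first cell '.' (not opp) -> no flip
Dir S: first cell '.' (not opp) -> no flip
Dir SE: first cell '.' (not opp) -> no flip
All flips: (3,2)

Answer: ......
...W..
.BWB..
BBBW..
.BB.W.
...B.W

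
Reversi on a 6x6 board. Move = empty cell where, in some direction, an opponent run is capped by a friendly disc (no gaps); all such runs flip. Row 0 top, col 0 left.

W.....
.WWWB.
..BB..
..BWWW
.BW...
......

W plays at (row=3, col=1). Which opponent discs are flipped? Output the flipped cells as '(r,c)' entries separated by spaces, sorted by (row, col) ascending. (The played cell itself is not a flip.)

Answer: (2,2) (3,2)

Derivation:
Dir NW: first cell '.' (not opp) -> no flip
Dir N: first cell '.' (not opp) -> no flip
Dir NE: opp run (2,2) capped by W -> flip
Dir W: first cell '.' (not opp) -> no flip
Dir E: opp run (3,2) capped by W -> flip
Dir SW: first cell '.' (not opp) -> no flip
Dir S: opp run (4,1), next='.' -> no flip
Dir SE: first cell 'W' (not opp) -> no flip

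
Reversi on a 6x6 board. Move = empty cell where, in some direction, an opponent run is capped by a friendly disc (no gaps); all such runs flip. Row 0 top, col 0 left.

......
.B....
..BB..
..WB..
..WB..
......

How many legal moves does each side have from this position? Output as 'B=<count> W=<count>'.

-- B to move --
(2,1): flips 1 -> legal
(3,1): flips 1 -> legal
(4,1): flips 2 -> legal
(5,1): flips 1 -> legal
(5,2): flips 2 -> legal
(5,3): no bracket -> illegal
B mobility = 5
-- W to move --
(0,0): no bracket -> illegal
(0,1): no bracket -> illegal
(0,2): no bracket -> illegal
(1,0): no bracket -> illegal
(1,2): flips 1 -> legal
(1,3): no bracket -> illegal
(1,4): flips 1 -> legal
(2,0): no bracket -> illegal
(2,1): no bracket -> illegal
(2,4): flips 1 -> legal
(3,1): no bracket -> illegal
(3,4): flips 1 -> legal
(4,4): flips 1 -> legal
(5,2): no bracket -> illegal
(5,3): no bracket -> illegal
(5,4): flips 1 -> legal
W mobility = 6

Answer: B=5 W=6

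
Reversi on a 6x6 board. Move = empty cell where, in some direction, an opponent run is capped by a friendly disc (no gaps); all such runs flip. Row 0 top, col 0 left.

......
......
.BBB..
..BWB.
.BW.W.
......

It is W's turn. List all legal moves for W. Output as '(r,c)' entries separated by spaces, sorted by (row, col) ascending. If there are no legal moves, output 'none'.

(1,0): no bracket -> illegal
(1,1): flips 1 -> legal
(1,2): flips 2 -> legal
(1,3): flips 1 -> legal
(1,4): no bracket -> illegal
(2,0): no bracket -> illegal
(2,4): flips 1 -> legal
(2,5): no bracket -> illegal
(3,0): no bracket -> illegal
(3,1): flips 1 -> legal
(3,5): flips 1 -> legal
(4,0): flips 1 -> legal
(4,3): no bracket -> illegal
(4,5): no bracket -> illegal
(5,0): no bracket -> illegal
(5,1): no bracket -> illegal
(5,2): no bracket -> illegal

Answer: (1,1) (1,2) (1,3) (2,4) (3,1) (3,5) (4,0)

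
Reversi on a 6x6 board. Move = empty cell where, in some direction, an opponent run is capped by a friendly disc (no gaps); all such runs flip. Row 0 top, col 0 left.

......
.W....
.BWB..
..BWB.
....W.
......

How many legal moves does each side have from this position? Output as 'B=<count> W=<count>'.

-- B to move --
(0,0): no bracket -> illegal
(0,1): flips 1 -> legal
(0,2): no bracket -> illegal
(1,0): no bracket -> illegal
(1,2): flips 1 -> legal
(1,3): no bracket -> illegal
(2,0): no bracket -> illegal
(2,4): no bracket -> illegal
(3,1): no bracket -> illegal
(3,5): no bracket -> illegal
(4,2): no bracket -> illegal
(4,3): flips 1 -> legal
(4,5): no bracket -> illegal
(5,3): no bracket -> illegal
(5,4): flips 1 -> legal
(5,5): no bracket -> illegal
B mobility = 4
-- W to move --
(1,0): no bracket -> illegal
(1,2): no bracket -> illegal
(1,3): flips 1 -> legal
(1,4): no bracket -> illegal
(2,0): flips 1 -> legal
(2,4): flips 2 -> legal
(2,5): no bracket -> illegal
(3,0): no bracket -> illegal
(3,1): flips 2 -> legal
(3,5): flips 1 -> legal
(4,1): no bracket -> illegal
(4,2): flips 1 -> legal
(4,3): no bracket -> illegal
(4,5): no bracket -> illegal
W mobility = 6

Answer: B=4 W=6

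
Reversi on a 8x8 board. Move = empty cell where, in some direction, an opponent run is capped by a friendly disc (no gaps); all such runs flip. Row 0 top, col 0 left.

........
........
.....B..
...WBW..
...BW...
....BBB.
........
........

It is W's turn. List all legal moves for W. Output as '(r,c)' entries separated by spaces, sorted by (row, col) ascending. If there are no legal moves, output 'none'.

(1,4): no bracket -> illegal
(1,5): flips 1 -> legal
(1,6): no bracket -> illegal
(2,3): no bracket -> illegal
(2,4): flips 1 -> legal
(2,6): no bracket -> illegal
(3,2): no bracket -> illegal
(3,6): no bracket -> illegal
(4,2): flips 1 -> legal
(4,5): no bracket -> illegal
(4,6): no bracket -> illegal
(4,7): no bracket -> illegal
(5,2): no bracket -> illegal
(5,3): flips 1 -> legal
(5,7): no bracket -> illegal
(6,3): no bracket -> illegal
(6,4): flips 1 -> legal
(6,5): no bracket -> illegal
(6,6): flips 1 -> legal
(6,7): no bracket -> illegal

Answer: (1,5) (2,4) (4,2) (5,3) (6,4) (6,6)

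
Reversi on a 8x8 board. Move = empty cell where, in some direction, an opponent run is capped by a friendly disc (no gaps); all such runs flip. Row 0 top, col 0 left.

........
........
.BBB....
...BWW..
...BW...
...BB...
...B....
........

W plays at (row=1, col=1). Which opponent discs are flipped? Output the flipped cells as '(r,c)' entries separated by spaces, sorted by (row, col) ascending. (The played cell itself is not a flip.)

Answer: (2,2) (3,3)

Derivation:
Dir NW: first cell '.' (not opp) -> no flip
Dir N: first cell '.' (not opp) -> no flip
Dir NE: first cell '.' (not opp) -> no flip
Dir W: first cell '.' (not opp) -> no flip
Dir E: first cell '.' (not opp) -> no flip
Dir SW: first cell '.' (not opp) -> no flip
Dir S: opp run (2,1), next='.' -> no flip
Dir SE: opp run (2,2) (3,3) capped by W -> flip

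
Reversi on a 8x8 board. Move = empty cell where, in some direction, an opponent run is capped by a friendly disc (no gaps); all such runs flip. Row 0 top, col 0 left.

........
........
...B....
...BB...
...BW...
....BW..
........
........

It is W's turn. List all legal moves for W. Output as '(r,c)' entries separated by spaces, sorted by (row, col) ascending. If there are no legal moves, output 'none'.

Answer: (2,2) (2,4) (4,2) (5,3) (6,4)

Derivation:
(1,2): no bracket -> illegal
(1,3): no bracket -> illegal
(1,4): no bracket -> illegal
(2,2): flips 1 -> legal
(2,4): flips 1 -> legal
(2,5): no bracket -> illegal
(3,2): no bracket -> illegal
(3,5): no bracket -> illegal
(4,2): flips 1 -> legal
(4,5): no bracket -> illegal
(5,2): no bracket -> illegal
(5,3): flips 1 -> legal
(6,3): no bracket -> illegal
(6,4): flips 1 -> legal
(6,5): no bracket -> illegal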